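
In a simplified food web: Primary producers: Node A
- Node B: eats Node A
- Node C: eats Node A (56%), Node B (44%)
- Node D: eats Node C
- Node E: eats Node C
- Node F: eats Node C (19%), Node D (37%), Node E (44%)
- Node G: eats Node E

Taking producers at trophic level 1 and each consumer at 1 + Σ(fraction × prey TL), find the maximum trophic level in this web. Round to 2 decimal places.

Node B: 1 + 1 = 2
Node C: 1 + (0.56×1 + 0.44×2) = 2.44
Node D: 1 + 2.44 = 3.44
Node E: 1 + 2.44 = 3.44
Node F: 1 + (0.19×2.44 + 0.37×3.44 + 0.44×3.44) = 4.25
Node G: 1 + 3.44 = 4.44

4.44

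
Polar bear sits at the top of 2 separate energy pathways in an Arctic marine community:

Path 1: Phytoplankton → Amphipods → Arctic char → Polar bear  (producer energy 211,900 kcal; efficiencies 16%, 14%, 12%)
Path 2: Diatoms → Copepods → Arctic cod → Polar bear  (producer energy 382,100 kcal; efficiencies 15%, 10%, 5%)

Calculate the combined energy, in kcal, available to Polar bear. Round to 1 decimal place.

Path 1: 211900 × 0.16 × 0.14 × 0.12 = 569.5872 kcal
Path 2: 382100 × 0.15 × 0.1 × 0.05 = 286.575 kcal
Total at Polar bear: 569.5872 + 286.575 = 856.1622 kcal

856.2 kcal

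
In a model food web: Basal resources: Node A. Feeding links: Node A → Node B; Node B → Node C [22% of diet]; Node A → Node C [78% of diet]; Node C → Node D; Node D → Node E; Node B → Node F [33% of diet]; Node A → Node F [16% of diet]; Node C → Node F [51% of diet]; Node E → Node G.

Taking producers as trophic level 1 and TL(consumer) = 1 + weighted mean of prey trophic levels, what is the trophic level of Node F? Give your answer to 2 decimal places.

2.95

Node B: 1 + 1 = 2
Node C: 1 + (0.22×2 + 0.78×1) = 2.22
Node D: 1 + 2.22 = 3.22
Node E: 1 + 3.22 = 4.22
Node F: 1 + (0.33×2 + 0.16×1 + 0.51×2.22) = 2.9522
Node G: 1 + 4.22 = 5.22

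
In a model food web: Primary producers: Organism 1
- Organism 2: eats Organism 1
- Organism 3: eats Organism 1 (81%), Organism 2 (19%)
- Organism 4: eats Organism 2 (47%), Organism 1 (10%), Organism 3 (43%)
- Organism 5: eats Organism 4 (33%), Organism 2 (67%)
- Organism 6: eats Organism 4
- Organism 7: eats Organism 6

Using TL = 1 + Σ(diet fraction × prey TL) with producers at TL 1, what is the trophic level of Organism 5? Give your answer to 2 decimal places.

Organism 2: 1 + 1 = 2
Organism 3: 1 + (0.81×1 + 0.19×2) = 2.19
Organism 4: 1 + (0.47×2 + 0.1×1 + 0.43×2.19) = 2.9817
Organism 5: 1 + (0.33×2.9817 + 0.67×2) = 3.323961
Organism 6: 1 + 2.9817 = 3.9817
Organism 7: 1 + 3.9817 = 4.9817

3.32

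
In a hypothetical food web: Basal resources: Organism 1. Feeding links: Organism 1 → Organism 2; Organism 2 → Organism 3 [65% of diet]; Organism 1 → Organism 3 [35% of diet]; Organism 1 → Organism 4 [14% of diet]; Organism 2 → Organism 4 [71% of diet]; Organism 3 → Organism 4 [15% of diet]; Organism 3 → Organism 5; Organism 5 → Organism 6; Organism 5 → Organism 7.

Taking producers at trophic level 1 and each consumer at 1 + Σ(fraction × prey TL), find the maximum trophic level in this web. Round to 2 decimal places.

4.65

Organism 2: 1 + 1 = 2
Organism 3: 1 + (0.65×2 + 0.35×1) = 2.65
Organism 4: 1 + (0.14×1 + 0.71×2 + 0.15×2.65) = 2.9575
Organism 5: 1 + 2.65 = 3.65
Organism 6: 1 + 3.65 = 4.65
Organism 7: 1 + 3.65 = 4.65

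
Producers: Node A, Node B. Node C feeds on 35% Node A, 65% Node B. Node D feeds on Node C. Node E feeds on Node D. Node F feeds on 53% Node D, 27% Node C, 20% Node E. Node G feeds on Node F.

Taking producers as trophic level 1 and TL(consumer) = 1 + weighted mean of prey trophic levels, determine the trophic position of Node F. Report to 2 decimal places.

Node C: 1 + (0.35×1 + 0.65×1) = 2
Node D: 1 + 2 = 3
Node E: 1 + 3 = 4
Node F: 1 + (0.53×3 + 0.27×2 + 0.2×4) = 3.93
Node G: 1 + 3.93 = 4.93

3.93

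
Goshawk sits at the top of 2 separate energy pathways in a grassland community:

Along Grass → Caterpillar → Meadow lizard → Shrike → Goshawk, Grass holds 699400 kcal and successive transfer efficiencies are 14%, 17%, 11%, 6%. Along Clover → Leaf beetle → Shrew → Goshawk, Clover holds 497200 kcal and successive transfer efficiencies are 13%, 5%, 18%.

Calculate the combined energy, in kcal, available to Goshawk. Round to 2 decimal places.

Via Grass: 699400 × 0.14 × 0.17 × 0.11 × 0.06 = 109.861752 kcal
Via Clover: 497200 × 0.13 × 0.05 × 0.18 = 581.724 kcal
Total at Goshawk: 109.861752 + 581.724 = 691.585752 kcal

691.59 kcal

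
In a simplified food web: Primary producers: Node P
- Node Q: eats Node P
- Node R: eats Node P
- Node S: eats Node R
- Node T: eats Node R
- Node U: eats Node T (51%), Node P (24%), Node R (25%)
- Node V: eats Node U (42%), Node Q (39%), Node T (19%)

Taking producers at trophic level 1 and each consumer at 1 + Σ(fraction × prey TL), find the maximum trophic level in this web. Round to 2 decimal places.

Node Q: 1 + 1 = 2
Node R: 1 + 1 = 2
Node S: 1 + 2 = 3
Node T: 1 + 2 = 3
Node U: 1 + (0.51×3 + 0.24×1 + 0.25×2) = 3.27
Node V: 1 + (0.42×3.27 + 0.39×2 + 0.19×3) = 3.7234

3.72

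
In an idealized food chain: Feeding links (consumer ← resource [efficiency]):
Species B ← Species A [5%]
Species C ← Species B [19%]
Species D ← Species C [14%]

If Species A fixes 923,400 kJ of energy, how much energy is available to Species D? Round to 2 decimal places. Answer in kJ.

Species B: 923400 × 0.05 = 46170 kJ
Species C: 46170 × 0.19 = 8772.3 kJ
Species D: 8772.3 × 0.14 = 1228.122 kJ

1228.12 kJ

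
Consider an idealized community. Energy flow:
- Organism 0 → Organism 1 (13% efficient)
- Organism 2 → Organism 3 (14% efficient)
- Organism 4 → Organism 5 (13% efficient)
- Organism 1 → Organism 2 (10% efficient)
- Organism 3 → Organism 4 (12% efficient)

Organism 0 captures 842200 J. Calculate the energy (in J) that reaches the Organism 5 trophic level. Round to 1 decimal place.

Organism 1: 842200 × 0.13 = 109486 J
Organism 2: 109486 × 0.1 = 10948.6 J
Organism 3: 10948.6 × 0.14 = 1532.804 J
Organism 4: 1532.804 × 0.12 = 183.93648 J
Organism 5: 183.93648 × 0.13 = 23.9117424 J

23.9 J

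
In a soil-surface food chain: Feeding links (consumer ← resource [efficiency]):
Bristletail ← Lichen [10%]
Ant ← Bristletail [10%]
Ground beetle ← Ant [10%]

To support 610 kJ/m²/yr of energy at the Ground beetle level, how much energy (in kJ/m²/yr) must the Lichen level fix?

610000 kJ/m²/yr

Cumulative transfer efficiency: 0.1 × 0.1 × 0.1 = 0.001
Lichen energy = 610 / 0.001 = 610000 kJ/m²/yr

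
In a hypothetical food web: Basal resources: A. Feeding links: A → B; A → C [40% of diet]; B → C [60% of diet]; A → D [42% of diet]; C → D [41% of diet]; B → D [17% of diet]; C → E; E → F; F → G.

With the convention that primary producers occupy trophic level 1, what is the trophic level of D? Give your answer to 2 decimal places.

2.83

B: 1 + 1 = 2
C: 1 + (0.4×1 + 0.6×2) = 2.6
D: 1 + (0.42×1 + 0.41×2.6 + 0.17×2) = 2.826
E: 1 + 2.6 = 3.6
F: 1 + 3.6 = 4.6
G: 1 + 4.6 = 5.6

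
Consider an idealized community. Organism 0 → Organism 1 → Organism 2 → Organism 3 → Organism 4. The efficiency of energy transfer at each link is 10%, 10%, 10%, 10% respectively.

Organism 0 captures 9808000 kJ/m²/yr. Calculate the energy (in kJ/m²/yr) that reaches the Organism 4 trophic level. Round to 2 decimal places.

Organism 1: 9808000 × 0.1 = 980800 kJ/m²/yr
Organism 2: 980800 × 0.1 = 98080 kJ/m²/yr
Organism 3: 98080 × 0.1 = 9808 kJ/m²/yr
Organism 4: 9808 × 0.1 = 980.8 kJ/m²/yr

980.80 kJ/m²/yr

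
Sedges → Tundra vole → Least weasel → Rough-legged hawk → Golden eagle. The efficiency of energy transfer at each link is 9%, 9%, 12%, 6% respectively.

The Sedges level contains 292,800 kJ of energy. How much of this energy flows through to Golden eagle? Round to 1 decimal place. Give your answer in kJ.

Tundra vole: 292800 × 0.09 = 26352 kJ
Least weasel: 26352 × 0.09 = 2371.68 kJ
Rough-legged hawk: 2371.68 × 0.12 = 284.6016 kJ
Golden eagle: 284.6016 × 0.06 = 17.076096 kJ

17.1 kJ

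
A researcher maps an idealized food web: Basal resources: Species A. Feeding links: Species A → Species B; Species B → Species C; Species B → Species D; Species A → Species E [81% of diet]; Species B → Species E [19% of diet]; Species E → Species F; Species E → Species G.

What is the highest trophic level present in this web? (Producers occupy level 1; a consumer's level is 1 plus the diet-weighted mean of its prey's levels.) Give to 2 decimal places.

Species B: 1 + 1 = 2
Species C: 1 + 2 = 3
Species D: 1 + 2 = 3
Species E: 1 + (0.81×1 + 0.19×2) = 2.19
Species F: 1 + 2.19 = 3.19
Species G: 1 + 2.19 = 3.19

3.19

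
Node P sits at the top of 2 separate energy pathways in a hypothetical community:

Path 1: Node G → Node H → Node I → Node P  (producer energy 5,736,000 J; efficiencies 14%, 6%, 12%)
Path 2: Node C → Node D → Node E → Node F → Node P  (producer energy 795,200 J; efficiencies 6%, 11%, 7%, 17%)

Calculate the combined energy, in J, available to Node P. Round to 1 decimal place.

5844.3 J

Path 1: 5736000 × 0.14 × 0.06 × 0.12 = 5781.888 J
Path 2: 795200 × 0.06 × 0.11 × 0.07 × 0.17 = 62.455008 J
Total at Node P: 5781.888 + 62.455008 = 5844.343008 J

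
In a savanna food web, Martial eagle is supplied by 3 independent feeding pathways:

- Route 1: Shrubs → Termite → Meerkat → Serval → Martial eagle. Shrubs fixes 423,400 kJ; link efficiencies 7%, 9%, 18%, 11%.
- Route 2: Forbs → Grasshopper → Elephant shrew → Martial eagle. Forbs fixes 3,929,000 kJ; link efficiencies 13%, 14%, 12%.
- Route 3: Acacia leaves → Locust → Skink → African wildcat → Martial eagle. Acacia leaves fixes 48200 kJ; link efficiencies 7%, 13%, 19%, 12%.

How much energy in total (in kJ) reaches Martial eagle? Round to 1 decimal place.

Route 1: 423400 × 0.07 × 0.09 × 0.18 × 0.11 = 52.814916 kJ
Route 2: 3929000 × 0.13 × 0.14 × 0.12 = 8580.936 kJ
Route 3: 48200 × 0.07 × 0.13 × 0.19 × 0.12 = 10.000536 kJ
Total at Martial eagle: 52.814916 + 8580.936 + 10.000536 = 8643.751452 kJ

8643.8 kJ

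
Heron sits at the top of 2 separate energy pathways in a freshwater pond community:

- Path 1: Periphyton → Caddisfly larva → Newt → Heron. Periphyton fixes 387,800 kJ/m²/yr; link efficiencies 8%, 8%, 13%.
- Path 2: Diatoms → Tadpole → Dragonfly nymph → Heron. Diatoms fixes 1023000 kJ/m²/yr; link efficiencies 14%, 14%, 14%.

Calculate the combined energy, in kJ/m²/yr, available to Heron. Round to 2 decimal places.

Path 1: 387800 × 0.08 × 0.08 × 0.13 = 322.6496 kJ/m²/yr
Path 2: 1023000 × 0.14 × 0.14 × 0.14 = 2807.112 kJ/m²/yr
Total at Heron: 322.6496 + 2807.112 = 3129.7616 kJ/m²/yr

3129.76 kJ/m²/yr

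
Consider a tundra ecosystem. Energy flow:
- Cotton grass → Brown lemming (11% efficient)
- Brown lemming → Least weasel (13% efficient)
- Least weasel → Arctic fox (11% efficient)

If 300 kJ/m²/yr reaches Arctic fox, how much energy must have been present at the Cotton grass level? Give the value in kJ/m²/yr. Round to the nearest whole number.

190718 kJ/m²/yr

Cumulative transfer efficiency: 0.11 × 0.13 × 0.11 = 0.001573
Cotton grass energy = 300 / 0.001573 = 190718 kJ/m²/yr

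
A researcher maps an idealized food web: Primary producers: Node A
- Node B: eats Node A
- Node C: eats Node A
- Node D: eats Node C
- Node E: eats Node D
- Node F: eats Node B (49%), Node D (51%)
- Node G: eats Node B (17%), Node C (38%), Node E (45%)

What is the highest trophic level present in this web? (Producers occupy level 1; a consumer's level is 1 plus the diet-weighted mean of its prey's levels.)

Node B: 1 + 1 = 2
Node C: 1 + 1 = 2
Node D: 1 + 2 = 3
Node E: 1 + 3 = 4
Node F: 1 + (0.49×2 + 0.51×3) = 3.51
Node G: 1 + (0.17×2 + 0.38×2 + 0.45×4) = 3.9

4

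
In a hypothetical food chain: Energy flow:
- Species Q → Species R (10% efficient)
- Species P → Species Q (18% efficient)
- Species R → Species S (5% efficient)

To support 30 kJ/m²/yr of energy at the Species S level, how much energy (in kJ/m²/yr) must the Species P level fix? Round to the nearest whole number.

Cumulative transfer efficiency: 0.18 × 0.1 × 0.05 = 0.0009
Species P energy = 30 / 0.0009 = 33333 kJ/m²/yr

33333 kJ/m²/yr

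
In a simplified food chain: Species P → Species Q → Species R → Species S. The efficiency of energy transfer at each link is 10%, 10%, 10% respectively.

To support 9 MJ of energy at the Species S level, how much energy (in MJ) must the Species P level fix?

Cumulative transfer efficiency: 0.1 × 0.1 × 0.1 = 0.001
Species P energy = 9 / 0.001 = 9000 MJ

9000 MJ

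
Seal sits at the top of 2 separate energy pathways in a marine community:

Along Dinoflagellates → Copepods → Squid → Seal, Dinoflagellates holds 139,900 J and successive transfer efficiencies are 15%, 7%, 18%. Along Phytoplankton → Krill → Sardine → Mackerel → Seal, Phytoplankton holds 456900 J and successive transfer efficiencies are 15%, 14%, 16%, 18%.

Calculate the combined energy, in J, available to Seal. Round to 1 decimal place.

540.7 J

Via Dinoflagellates: 139900 × 0.15 × 0.07 × 0.18 = 264.411 J
Via Phytoplankton: 456900 × 0.15 × 0.14 × 0.16 × 0.18 = 276.33312 J
Total at Seal: 264.411 + 276.33312 = 540.74412 J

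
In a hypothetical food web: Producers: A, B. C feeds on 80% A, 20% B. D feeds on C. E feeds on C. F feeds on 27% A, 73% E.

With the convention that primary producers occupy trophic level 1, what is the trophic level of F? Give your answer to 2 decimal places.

C: 1 + (0.8×1 + 0.2×1) = 2
D: 1 + 2 = 3
E: 1 + 2 = 3
F: 1 + (0.27×1 + 0.73×3) = 3.46

3.46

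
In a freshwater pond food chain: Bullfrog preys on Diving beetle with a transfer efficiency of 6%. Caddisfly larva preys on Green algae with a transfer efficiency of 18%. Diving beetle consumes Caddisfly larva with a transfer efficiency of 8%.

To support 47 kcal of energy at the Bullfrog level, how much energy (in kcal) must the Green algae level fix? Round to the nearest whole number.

54398 kcal

Cumulative transfer efficiency: 0.18 × 0.08 × 0.06 = 0.000864
Green algae energy = 47 / 0.000864 = 54398 kcal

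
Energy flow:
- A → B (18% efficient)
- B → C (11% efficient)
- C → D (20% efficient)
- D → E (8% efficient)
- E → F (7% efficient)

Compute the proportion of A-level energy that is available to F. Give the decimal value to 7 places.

0.0000222

Product of link efficiencies: 0.18 × 0.11 × 0.2 × 0.08 × 0.07 = 0.000022176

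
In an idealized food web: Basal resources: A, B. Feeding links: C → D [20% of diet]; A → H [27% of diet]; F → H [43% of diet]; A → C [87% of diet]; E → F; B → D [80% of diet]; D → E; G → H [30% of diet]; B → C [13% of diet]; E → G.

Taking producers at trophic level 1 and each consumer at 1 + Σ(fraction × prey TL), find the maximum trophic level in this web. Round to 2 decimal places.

4.34

C: 1 + (0.87×1 + 0.13×1) = 2
D: 1 + (0.8×1 + 0.2×2) = 2.2
E: 1 + 2.2 = 3.2
F: 1 + 3.2 = 4.2
G: 1 + 3.2 = 4.2
H: 1 + (0.3×4.2 + 0.27×1 + 0.43×4.2) = 4.336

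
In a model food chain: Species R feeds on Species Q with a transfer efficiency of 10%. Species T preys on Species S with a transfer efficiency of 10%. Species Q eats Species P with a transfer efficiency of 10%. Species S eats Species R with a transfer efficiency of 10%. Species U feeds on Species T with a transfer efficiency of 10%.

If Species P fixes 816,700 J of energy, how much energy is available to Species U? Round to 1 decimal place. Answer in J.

Species Q: 816700 × 0.1 = 81670 J
Species R: 81670 × 0.1 = 8167 J
Species S: 8167 × 0.1 = 816.7 J
Species T: 816.7 × 0.1 = 81.67 J
Species U: 81.67 × 0.1 = 8.167 J

8.2 J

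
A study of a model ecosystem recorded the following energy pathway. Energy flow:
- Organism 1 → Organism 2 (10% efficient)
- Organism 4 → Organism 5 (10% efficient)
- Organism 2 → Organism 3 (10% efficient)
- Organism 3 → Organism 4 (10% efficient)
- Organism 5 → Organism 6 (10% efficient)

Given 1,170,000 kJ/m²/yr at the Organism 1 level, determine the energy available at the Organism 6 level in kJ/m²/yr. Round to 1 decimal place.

11.7 kJ/m²/yr

Organism 2: 1170000 × 0.1 = 117000 kJ/m²/yr
Organism 3: 117000 × 0.1 = 11700 kJ/m²/yr
Organism 4: 11700 × 0.1 = 1170 kJ/m²/yr
Organism 5: 1170 × 0.1 = 117 kJ/m²/yr
Organism 6: 117 × 0.1 = 11.7 kJ/m²/yr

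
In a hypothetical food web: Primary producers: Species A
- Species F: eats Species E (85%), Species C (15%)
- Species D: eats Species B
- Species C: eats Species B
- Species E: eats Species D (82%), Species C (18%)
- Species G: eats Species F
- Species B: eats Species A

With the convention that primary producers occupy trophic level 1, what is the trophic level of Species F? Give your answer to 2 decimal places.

4.85

Species B: 1 + 1 = 2
Species C: 1 + 2 = 3
Species D: 1 + 2 = 3
Species E: 1 + (0.82×3 + 0.18×3) = 4
Species F: 1 + (0.85×4 + 0.15×3) = 4.85
Species G: 1 + 4.85 = 5.85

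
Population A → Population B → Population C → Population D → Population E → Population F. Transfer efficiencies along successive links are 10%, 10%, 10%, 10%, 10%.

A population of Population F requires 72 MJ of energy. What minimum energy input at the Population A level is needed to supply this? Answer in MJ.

Cumulative transfer efficiency: 0.1 × 0.1 × 0.1 × 0.1 × 0.1 = 0.00001
Population A energy = 72 / 0.00001 = 7200000 MJ

7200000 MJ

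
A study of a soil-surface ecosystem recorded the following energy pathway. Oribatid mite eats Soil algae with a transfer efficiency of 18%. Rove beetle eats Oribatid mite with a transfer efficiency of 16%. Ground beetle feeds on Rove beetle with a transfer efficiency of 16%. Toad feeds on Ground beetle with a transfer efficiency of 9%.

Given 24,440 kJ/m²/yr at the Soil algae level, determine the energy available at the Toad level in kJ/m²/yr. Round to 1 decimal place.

Oribatid mite: 24440 × 0.18 = 4399.2 kJ/m²/yr
Rove beetle: 4399.2 × 0.16 = 703.872 kJ/m²/yr
Ground beetle: 703.872 × 0.16 = 112.61952 kJ/m²/yr
Toad: 112.61952 × 0.09 = 10.1357568 kJ/m²/yr

10.1 kJ/m²/yr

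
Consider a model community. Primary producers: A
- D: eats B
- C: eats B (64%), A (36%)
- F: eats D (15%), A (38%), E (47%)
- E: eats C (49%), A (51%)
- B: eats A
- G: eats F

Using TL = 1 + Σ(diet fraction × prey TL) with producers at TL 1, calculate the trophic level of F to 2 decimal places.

B: 1 + 1 = 2
C: 1 + (0.64×2 + 0.36×1) = 2.64
D: 1 + 2 = 3
E: 1 + (0.49×2.64 + 0.51×1) = 2.8036
F: 1 + (0.15×3 + 0.38×1 + 0.47×2.8036) = 3.147692
G: 1 + 3.147692 = 4.147692

3.15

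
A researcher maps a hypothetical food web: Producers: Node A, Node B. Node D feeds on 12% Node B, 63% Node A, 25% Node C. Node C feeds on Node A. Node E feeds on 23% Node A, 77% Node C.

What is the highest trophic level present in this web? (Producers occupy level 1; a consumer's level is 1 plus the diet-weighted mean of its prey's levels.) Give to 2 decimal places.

2.77

Node C: 1 + 1 = 2
Node D: 1 + (0.12×1 + 0.63×1 + 0.25×2) = 2.25
Node E: 1 + (0.23×1 + 0.77×2) = 2.77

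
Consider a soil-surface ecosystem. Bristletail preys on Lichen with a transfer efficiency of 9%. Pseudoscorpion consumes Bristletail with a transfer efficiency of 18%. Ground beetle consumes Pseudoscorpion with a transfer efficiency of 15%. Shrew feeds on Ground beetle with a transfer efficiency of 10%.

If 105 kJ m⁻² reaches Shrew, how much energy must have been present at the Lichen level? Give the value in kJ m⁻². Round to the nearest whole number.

432099 kJ m⁻²

Cumulative transfer efficiency: 0.09 × 0.18 × 0.15 × 0.1 = 0.000243
Lichen energy = 105 / 0.000243 = 432099 kJ m⁻²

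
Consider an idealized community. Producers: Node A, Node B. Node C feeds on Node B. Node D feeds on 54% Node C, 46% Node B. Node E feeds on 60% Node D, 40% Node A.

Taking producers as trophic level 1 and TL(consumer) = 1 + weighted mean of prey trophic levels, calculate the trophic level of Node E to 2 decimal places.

Node C: 1 + 1 = 2
Node D: 1 + (0.54×2 + 0.46×1) = 2.54
Node E: 1 + (0.6×2.54 + 0.4×1) = 2.924

2.92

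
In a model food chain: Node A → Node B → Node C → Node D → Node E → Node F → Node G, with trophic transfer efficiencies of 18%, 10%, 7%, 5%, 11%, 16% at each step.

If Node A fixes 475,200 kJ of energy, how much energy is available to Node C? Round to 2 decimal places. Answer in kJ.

8553.60 kJ

Node B: 475200 × 0.18 = 85536 kJ
Node C: 85536 × 0.1 = 8553.6 kJ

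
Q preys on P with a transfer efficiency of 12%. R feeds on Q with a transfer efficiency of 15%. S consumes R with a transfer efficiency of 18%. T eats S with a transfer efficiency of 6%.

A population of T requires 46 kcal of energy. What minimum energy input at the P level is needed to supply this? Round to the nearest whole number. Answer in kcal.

Cumulative transfer efficiency: 0.12 × 0.15 × 0.18 × 0.06 = 0.0001944
P energy = 46 / 0.0001944 = 236626 kcal

236626 kcal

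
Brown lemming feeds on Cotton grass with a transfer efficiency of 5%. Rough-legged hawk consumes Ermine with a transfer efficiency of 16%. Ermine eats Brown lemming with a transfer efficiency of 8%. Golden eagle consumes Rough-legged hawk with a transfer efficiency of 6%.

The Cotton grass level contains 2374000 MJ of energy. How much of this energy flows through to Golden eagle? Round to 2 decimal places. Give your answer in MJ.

91.16 MJ

Brown lemming: 2374000 × 0.05 = 118700 MJ
Ermine: 118700 × 0.08 = 9496 MJ
Rough-legged hawk: 9496 × 0.16 = 1519.36 MJ
Golden eagle: 1519.36 × 0.06 = 91.1616 MJ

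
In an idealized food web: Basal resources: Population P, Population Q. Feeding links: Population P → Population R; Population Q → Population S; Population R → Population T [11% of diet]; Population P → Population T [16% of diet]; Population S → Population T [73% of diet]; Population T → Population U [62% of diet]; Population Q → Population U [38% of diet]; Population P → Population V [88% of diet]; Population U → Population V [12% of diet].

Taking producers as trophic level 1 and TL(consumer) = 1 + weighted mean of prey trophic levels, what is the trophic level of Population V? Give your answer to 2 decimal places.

2.26

Population R: 1 + 1 = 2
Population S: 1 + 1 = 2
Population T: 1 + (0.11×2 + 0.16×1 + 0.73×2) = 2.84
Population U: 1 + (0.62×2.84 + 0.38×1) = 3.1408
Population V: 1 + (0.88×1 + 0.12×3.1408) = 2.256896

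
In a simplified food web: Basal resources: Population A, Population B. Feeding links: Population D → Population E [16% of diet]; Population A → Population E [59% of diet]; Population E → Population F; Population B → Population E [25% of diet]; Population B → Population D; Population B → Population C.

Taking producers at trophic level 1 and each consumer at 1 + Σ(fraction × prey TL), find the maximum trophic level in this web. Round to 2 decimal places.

Population C: 1 + 1 = 2
Population D: 1 + 1 = 2
Population E: 1 + (0.16×2 + 0.59×1 + 0.25×1) = 2.16
Population F: 1 + 2.16 = 3.16

3.16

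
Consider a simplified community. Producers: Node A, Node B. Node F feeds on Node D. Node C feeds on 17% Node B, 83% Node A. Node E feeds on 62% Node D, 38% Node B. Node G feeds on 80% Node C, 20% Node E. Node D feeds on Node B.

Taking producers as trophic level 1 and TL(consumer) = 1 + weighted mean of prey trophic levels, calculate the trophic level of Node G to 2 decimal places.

3.12

Node C: 1 + (0.17×1 + 0.83×1) = 2
Node D: 1 + 1 = 2
Node E: 1 + (0.62×2 + 0.38×1) = 2.62
Node F: 1 + 2 = 3
Node G: 1 + (0.8×2 + 0.2×2.62) = 3.124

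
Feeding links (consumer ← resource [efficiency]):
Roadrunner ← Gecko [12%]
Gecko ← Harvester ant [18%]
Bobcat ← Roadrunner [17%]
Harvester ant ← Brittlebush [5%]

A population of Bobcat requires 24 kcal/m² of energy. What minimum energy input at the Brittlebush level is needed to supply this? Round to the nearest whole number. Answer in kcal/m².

Cumulative transfer efficiency: 0.05 × 0.18 × 0.12 × 0.17 = 0.0001836
Brittlebush energy = 24 / 0.0001836 = 130719 kcal/m²

130719 kcal/m²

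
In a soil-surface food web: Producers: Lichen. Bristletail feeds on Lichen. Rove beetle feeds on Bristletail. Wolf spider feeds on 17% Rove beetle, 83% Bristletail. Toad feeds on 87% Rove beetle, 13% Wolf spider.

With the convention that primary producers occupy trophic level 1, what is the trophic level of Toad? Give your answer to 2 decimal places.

4.02

Bristletail: 1 + 1 = 2
Rove beetle: 1 + 2 = 3
Wolf spider: 1 + (0.17×3 + 0.83×2) = 3.17
Toad: 1 + (0.87×3 + 0.13×3.17) = 4.0221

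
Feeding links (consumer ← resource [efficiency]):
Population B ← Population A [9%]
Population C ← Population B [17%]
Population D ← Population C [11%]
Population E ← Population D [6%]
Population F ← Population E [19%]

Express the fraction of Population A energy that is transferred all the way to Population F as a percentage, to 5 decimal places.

Product of link efficiencies: 0.09 × 0.17 × 0.11 × 0.06 × 0.19 = 0.0000191862
As a percentage: 0.0000191862 × 100 = 0.00192%

0.00192%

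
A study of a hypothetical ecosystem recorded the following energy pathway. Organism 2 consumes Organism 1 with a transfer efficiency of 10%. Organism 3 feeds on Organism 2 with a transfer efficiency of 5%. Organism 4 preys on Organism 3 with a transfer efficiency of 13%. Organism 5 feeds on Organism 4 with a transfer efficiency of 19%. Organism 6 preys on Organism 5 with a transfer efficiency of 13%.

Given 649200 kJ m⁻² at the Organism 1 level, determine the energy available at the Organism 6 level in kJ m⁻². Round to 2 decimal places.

Organism 2: 649200 × 0.1 = 64920 kJ m⁻²
Organism 3: 64920 × 0.05 = 3246 kJ m⁻²
Organism 4: 3246 × 0.13 = 421.98 kJ m⁻²
Organism 5: 421.98 × 0.19 = 80.1762 kJ m⁻²
Organism 6: 80.1762 × 0.13 = 10.422906 kJ m⁻²

10.42 kJ m⁻²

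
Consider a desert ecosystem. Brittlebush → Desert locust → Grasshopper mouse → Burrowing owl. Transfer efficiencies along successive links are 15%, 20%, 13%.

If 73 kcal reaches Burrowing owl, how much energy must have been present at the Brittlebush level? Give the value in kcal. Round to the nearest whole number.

Cumulative transfer efficiency: 0.15 × 0.2 × 0.13 = 0.0039
Brittlebush energy = 73 / 0.0039 = 18718 kcal

18718 kcal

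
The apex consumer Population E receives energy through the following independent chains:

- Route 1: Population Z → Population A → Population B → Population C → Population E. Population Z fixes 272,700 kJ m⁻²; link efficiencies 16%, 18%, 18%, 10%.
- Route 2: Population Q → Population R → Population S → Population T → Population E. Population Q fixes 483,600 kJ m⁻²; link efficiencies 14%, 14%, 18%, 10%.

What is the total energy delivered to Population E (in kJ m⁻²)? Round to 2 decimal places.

311.98 kJ m⁻²

Route 1: 272700 × 0.16 × 0.18 × 0.18 × 0.1 = 141.36768 kJ m⁻²
Route 2: 483600 × 0.14 × 0.14 × 0.18 × 0.1 = 170.61408 kJ m⁻²
Total at Population E: 141.36768 + 170.61408 = 311.98176 kJ m⁻²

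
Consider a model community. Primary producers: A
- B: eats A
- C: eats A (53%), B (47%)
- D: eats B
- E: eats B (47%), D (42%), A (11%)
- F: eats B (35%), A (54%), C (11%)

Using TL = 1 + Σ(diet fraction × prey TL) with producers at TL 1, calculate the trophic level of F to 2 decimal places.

B: 1 + 1 = 2
C: 1 + (0.53×1 + 0.47×2) = 2.47
D: 1 + 2 = 3
E: 1 + (0.47×2 + 0.42×3 + 0.11×1) = 3.31
F: 1 + (0.35×2 + 0.54×1 + 0.11×2.47) = 2.5117

2.51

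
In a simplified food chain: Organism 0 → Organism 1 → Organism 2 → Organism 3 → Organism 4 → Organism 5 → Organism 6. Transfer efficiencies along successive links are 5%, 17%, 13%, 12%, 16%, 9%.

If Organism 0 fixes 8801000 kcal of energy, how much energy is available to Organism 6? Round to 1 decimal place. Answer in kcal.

Organism 1: 8801000 × 0.05 = 440050 kcal
Organism 2: 440050 × 0.17 = 74808.5 kcal
Organism 3: 74808.5 × 0.13 = 9725.105 kcal
Organism 4: 9725.105 × 0.12 = 1167.0126 kcal
Organism 5: 1167.0126 × 0.16 = 186.722016 kcal
Organism 6: 186.722016 × 0.09 = 16.80498144 kcal

16.8 kcal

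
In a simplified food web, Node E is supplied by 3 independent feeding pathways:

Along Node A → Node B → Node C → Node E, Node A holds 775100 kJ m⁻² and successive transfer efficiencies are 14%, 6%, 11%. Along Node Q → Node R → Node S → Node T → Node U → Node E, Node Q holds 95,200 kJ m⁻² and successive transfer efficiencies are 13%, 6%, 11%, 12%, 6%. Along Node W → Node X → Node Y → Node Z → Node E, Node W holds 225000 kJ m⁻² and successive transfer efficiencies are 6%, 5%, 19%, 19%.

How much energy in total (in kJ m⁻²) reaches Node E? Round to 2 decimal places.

741.15 kJ m⁻²

Via Node A: 775100 × 0.14 × 0.06 × 0.11 = 716.1924 kJ m⁻²
Via Node Q: 95200 × 0.13 × 0.06 × 0.11 × 0.12 × 0.06 = 0.58810752 kJ m⁻²
Via Node W: 225000 × 0.06 × 0.05 × 0.19 × 0.19 = 24.3675 kJ m⁻²
Total at Node E: 716.1924 + 0.58810752 + 24.3675 = 741.14800752 kJ m⁻²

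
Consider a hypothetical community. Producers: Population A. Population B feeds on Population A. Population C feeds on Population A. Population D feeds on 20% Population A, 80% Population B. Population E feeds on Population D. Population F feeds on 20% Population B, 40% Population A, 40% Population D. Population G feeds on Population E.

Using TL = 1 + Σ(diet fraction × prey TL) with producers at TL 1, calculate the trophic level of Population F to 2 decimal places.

2.92

Population B: 1 + 1 = 2
Population C: 1 + 1 = 2
Population D: 1 + (0.2×1 + 0.8×2) = 2.8
Population E: 1 + 2.8 = 3.8
Population F: 1 + (0.2×2 + 0.4×1 + 0.4×2.8) = 2.92
Population G: 1 + 3.8 = 4.8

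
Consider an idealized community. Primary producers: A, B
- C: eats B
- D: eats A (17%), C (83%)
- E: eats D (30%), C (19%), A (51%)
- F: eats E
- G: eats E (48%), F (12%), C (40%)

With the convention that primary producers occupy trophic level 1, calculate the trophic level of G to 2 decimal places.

3.56

C: 1 + 1 = 2
D: 1 + (0.17×1 + 0.83×2) = 2.83
E: 1 + (0.3×2.83 + 0.19×2 + 0.51×1) = 2.739
F: 1 + 2.739 = 3.739
G: 1 + (0.48×2.739 + 0.12×3.739 + 0.4×2) = 3.5634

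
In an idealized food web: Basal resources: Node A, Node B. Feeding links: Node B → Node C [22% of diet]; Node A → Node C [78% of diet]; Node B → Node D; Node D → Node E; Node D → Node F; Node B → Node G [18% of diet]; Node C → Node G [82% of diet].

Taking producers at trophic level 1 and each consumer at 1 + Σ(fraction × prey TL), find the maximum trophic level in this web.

Node C: 1 + (0.22×1 + 0.78×1) = 2
Node D: 1 + 1 = 2
Node E: 1 + 2 = 3
Node F: 1 + 2 = 3
Node G: 1 + (0.18×1 + 0.82×2) = 2.82

3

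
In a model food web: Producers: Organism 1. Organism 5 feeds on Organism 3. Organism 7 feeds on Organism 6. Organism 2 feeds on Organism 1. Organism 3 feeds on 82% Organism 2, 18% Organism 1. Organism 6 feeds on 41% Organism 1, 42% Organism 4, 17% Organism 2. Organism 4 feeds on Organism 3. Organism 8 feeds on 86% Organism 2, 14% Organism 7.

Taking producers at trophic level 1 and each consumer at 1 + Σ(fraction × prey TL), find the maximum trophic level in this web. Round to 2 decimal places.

Organism 2: 1 + 1 = 2
Organism 3: 1 + (0.82×2 + 0.18×1) = 2.82
Organism 4: 1 + 2.82 = 3.82
Organism 5: 1 + 2.82 = 3.82
Organism 6: 1 + (0.41×1 + 0.42×3.82 + 0.17×2) = 3.3544
Organism 7: 1 + 3.3544 = 4.3544
Organism 8: 1 + (0.86×2 + 0.14×4.3544) = 3.329616

4.35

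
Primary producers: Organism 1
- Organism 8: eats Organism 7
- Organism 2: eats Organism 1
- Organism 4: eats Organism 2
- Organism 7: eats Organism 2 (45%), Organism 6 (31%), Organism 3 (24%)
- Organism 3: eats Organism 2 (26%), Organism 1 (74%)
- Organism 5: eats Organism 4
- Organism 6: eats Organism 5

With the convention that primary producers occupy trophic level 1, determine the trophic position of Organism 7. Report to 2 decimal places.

3.99

Organism 2: 1 + 1 = 2
Organism 3: 1 + (0.26×2 + 0.74×1) = 2.26
Organism 4: 1 + 2 = 3
Organism 5: 1 + 3 = 4
Organism 6: 1 + 4 = 5
Organism 7: 1 + (0.45×2 + 0.31×5 + 0.24×2.26) = 3.9924
Organism 8: 1 + 3.9924 = 4.9924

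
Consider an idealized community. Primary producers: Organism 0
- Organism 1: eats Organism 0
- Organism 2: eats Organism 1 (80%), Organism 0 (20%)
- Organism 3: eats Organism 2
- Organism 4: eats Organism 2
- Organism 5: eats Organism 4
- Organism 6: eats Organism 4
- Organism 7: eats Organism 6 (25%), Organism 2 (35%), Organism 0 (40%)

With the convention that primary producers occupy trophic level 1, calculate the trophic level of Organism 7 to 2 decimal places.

Organism 1: 1 + 1 = 2
Organism 2: 1 + (0.8×2 + 0.2×1) = 2.8
Organism 3: 1 + 2.8 = 3.8
Organism 4: 1 + 2.8 = 3.8
Organism 5: 1 + 3.8 = 4.8
Organism 6: 1 + 3.8 = 4.8
Organism 7: 1 + (0.25×4.8 + 0.35×2.8 + 0.4×1) = 3.58

3.58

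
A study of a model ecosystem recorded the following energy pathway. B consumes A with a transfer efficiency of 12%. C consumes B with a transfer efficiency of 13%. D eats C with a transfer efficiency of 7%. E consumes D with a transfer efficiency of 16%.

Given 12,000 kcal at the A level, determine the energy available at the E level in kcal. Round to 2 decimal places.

2.10 kcal

B: 12000 × 0.12 = 1440 kcal
C: 1440 × 0.13 = 187.2 kcal
D: 187.2 × 0.07 = 13.104 kcal
E: 13.104 × 0.16 = 2.09664 kcal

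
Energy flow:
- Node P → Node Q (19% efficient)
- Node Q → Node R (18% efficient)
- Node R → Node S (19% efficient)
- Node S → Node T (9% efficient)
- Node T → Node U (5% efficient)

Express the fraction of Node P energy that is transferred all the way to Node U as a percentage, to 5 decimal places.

Product of link efficiencies: 0.19 × 0.18 × 0.19 × 0.09 × 0.05 = 0.000029241
As a percentage: 0.000029241 × 100 = 0.00292%

0.00292%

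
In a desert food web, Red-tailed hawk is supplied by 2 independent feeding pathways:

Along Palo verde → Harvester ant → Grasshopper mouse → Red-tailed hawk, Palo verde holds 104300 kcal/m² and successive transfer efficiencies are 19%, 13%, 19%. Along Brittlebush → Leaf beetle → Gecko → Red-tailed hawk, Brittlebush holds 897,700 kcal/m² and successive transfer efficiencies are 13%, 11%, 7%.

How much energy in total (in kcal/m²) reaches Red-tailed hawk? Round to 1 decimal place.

Via Palo verde: 104300 × 0.19 × 0.13 × 0.19 = 489.4799 kcal/m²
Via Brittlebush: 897700 × 0.13 × 0.11 × 0.07 = 898.5977 kcal/m²
Total at Red-tailed hawk: 489.4799 + 898.5977 = 1388.0776 kcal/m²

1388.1 kcal/m²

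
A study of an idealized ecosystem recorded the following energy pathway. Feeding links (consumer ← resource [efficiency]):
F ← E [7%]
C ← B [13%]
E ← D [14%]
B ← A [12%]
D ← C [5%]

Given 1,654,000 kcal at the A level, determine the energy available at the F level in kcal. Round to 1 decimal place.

12.6 kcal

B: 1654000 × 0.12 = 198480 kcal
C: 198480 × 0.13 = 25802.4 kcal
D: 25802.4 × 0.05 = 1290.12 kcal
E: 1290.12 × 0.14 = 180.6168 kcal
F: 180.6168 × 0.07 = 12.643176 kcal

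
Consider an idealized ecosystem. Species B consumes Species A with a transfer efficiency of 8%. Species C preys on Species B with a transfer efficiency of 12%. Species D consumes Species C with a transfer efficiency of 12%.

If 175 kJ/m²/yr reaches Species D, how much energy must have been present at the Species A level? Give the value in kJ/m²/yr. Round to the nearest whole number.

Cumulative transfer efficiency: 0.08 × 0.12 × 0.12 = 0.001152
Species A energy = 175 / 0.001152 = 151910 kJ/m²/yr

151910 kJ/m²/yr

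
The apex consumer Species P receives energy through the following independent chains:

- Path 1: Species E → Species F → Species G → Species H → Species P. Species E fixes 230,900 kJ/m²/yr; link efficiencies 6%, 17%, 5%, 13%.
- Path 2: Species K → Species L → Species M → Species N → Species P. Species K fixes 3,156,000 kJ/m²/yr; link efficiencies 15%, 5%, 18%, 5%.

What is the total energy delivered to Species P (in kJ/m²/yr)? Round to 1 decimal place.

228.3 kJ/m²/yr

Path 1: 230900 × 0.06 × 0.17 × 0.05 × 0.13 = 15.30867 kJ/m²/yr
Path 2: 3156000 × 0.15 × 0.05 × 0.18 × 0.05 = 213.03 kJ/m²/yr
Total at Species P: 15.30867 + 213.03 = 228.33867 kJ/m²/yr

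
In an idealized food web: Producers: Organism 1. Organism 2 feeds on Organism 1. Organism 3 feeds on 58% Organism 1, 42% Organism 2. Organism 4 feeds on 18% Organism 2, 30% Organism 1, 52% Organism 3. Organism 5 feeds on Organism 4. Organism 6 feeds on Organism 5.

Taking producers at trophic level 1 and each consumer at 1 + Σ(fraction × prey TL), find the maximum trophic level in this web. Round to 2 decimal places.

4.92

Organism 2: 1 + 1 = 2
Organism 3: 1 + (0.58×1 + 0.42×2) = 2.42
Organism 4: 1 + (0.18×2 + 0.3×1 + 0.52×2.42) = 2.9184
Organism 5: 1 + 2.9184 = 3.9184
Organism 6: 1 + 3.9184 = 4.9184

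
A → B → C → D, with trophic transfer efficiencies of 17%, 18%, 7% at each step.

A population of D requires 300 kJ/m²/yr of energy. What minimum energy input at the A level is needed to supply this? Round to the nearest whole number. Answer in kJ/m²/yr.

140056 kJ/m²/yr

Cumulative transfer efficiency: 0.17 × 0.18 × 0.07 = 0.002142
A energy = 300 / 0.002142 = 140056 kJ/m²/yr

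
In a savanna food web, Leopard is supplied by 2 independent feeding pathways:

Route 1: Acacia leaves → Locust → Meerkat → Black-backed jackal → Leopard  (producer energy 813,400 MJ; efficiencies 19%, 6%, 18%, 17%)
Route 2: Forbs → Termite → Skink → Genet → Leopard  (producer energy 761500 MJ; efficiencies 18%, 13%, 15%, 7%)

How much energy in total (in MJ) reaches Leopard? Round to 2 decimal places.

Route 1: 813400 × 0.19 × 0.06 × 0.18 × 0.17 = 283.746456 MJ
Route 2: 761500 × 0.18 × 0.13 × 0.15 × 0.07 = 187.10055 MJ
Total at Leopard: 283.746456 + 187.10055 = 470.847006 MJ

470.85 MJ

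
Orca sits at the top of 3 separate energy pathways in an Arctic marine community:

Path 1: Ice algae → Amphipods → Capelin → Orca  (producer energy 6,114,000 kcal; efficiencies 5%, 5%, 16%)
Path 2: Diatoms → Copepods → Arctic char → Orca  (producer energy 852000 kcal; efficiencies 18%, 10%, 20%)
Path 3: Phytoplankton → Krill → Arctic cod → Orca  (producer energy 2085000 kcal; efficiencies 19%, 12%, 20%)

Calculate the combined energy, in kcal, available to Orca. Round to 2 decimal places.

15020.40 kcal

Path 1: 6114000 × 0.05 × 0.05 × 0.16 = 2445.6 kcal
Path 2: 852000 × 0.18 × 0.1 × 0.2 = 3067.2 kcal
Path 3: 2085000 × 0.19 × 0.12 × 0.2 = 9507.6 kcal
Total at Orca: 2445.6 + 3067.2 + 9507.6 = 15020.4 kcal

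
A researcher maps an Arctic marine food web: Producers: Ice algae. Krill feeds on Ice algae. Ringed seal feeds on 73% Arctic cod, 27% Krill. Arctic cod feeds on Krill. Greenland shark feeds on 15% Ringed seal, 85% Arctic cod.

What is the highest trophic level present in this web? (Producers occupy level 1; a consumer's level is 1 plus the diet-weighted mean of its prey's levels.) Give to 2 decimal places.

Krill: 1 + 1 = 2
Arctic cod: 1 + 2 = 3
Ringed seal: 1 + (0.73×3 + 0.27×2) = 3.73
Greenland shark: 1 + (0.15×3.73 + 0.85×3) = 4.1095

4.11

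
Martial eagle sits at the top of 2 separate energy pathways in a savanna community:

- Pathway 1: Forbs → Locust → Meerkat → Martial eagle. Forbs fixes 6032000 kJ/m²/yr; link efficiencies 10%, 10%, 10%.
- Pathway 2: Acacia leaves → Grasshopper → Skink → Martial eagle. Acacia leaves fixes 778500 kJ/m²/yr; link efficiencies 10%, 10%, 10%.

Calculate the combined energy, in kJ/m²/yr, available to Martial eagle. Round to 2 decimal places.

Pathway 1: 6032000 × 0.1 × 0.1 × 0.1 = 6032 kJ/m²/yr
Pathway 2: 778500 × 0.1 × 0.1 × 0.1 = 778.5 kJ/m²/yr
Total at Martial eagle: 6032 + 778.5 = 6810.5 kJ/m²/yr

6810.50 kJ/m²/yr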